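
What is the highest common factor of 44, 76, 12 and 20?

4

gcd(44, 76): 76 = 1·44 + 32; 44 = 1·32 + 12; 32 = 2·12 + 8; 12 = 1·8 + 4; 8 = 2·4 + 0 → 4
gcd(4, 12): 12 = 3·4 + 0 → 4
gcd(4, 20): 20 = 5·4 + 0 → 4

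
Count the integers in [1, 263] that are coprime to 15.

15 = 3·5. Inclusion–exclusion on these primes:
263 − ⌊263/3⌋ − ⌊263/5⌋ + ⌊263/15⌋ = 141

141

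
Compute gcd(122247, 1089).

122247 = 3² · 17² · 47
1089 = 3² · 11²
Common: 3² = 9

9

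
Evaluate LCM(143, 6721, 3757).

1942369

lcm(143, 6721) = 143·6721/gcd = 961103/143 = 6721
lcm(6721, 3757) = 6721·3757/gcd = 25250797/13 = 1942369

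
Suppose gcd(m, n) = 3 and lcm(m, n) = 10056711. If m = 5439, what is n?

5547

m·n = gcd·lcm = 3·10056711 = 30170133, so n = 30170133/5439 = 5547.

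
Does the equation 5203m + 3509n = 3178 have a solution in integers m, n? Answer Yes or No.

No

gcd(5203, 3509): 5203 = 1·3509 + 1694; 3509 = 2·1694 + 121; 1694 = 14·121 + 0 → 121
121 does not divide 3178, so a solution does not exist.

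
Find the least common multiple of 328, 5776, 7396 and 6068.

328 = 2³ · 41; 5776 = 2⁴ · 19²; 7396 = 2² · 43²; 6068 = 2² · 37 · 41
lcm takes max exponent of each prime: 2⁴ · 19² · 37 · 41 · 43² = 16201293008

16201293008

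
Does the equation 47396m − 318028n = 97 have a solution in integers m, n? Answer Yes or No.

By Bézout, 47396m − 318028n = 97 has integer solutions iff gcd(47396, 318028) | 97.
Euclid: 318028 = 6·47396 + 33652; 47396 = 1·33652 + 13744; 33652 = 2·13744 + 6164; 13744 = 2·6164 + 1416; 6164 = 4·1416 + 500; 1416 = 2·500 + 416; 500 = 1·416 + 84; 416 = 4·84 + 80; 84 = 1·80 + 4; 80 = 20·4 + 0. gcd = 4; 97 mod 4 = 1. No.

No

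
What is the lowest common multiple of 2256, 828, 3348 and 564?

14476752

2256 = 2⁴ · 3 · 47; 828 = 2² · 3² · 23; 3348 = 2² · 3³ · 31; 564 = 2² · 3 · 47
lcm takes max exponent of each prime: 2⁴ · 3³ · 23 · 31 · 47 = 14476752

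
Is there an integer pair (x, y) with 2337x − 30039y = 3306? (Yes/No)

gcd(2337, 30039): 30039 = 12·2337 + 1995; 2337 = 1·1995 + 342; 1995 = 5·342 + 285; 342 = 1·285 + 57; 285 = 5·57 + 0 → 57
57 divides 3306, so a solution exists.

Yes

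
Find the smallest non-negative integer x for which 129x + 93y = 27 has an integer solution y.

Reduce mod 93: 129x ≡ 27 (mod 93). With g = gcd(129, 93) = 3 dividing 27, divide through: 43x ≡ 9 (mod 31).
Since gcd(43, 31) = 1, x ≡ 9·(43)⁻¹ ≡ 24 (mod 31). Smallest non-negative: 24.

24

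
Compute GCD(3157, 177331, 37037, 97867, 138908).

77

gcd(3157, 177331): 177331 = 56·3157 + 539; 3157 = 5·539 + 462; 539 = 1·462 + 77; 462 = 6·77 + 0 → 77
gcd(77, 37037): 37037 = 481·77 + 0 → 77
gcd(77, 97867): 97867 = 1271·77 + 0 → 77
gcd(77, 138908): 138908 = 1804·77 + 0 → 77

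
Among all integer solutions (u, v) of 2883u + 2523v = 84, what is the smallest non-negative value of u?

645

gcd(2883, 2523) = 3 (Euclid: 2883 = 1·2523 + 360; 2523 = 7·360 + 3; 360 = 120·3 + 0), and 3 | 84.
Extended Euclid: 2883·(-7) + 2523·(8) = 3. Scale by 28: u₀ = -196.
General solution u = u₀ + 841t; reducing mod 841 gives u = 645 (and v = -737).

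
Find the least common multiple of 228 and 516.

9804

228 = 2² · 3 · 19; 516 = 2² · 3 · 43
max exponents: 2² · 3 · 19 · 43 = 9804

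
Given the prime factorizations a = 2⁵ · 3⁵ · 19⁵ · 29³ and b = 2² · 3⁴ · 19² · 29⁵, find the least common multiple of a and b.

max exponent per prime: 2⁵ · 3⁵ · 19⁵ · 29⁵ = 394924653863791776

394924653863791776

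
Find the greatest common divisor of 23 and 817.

1

23 = 23
817 = 19 · 43
Common: 1 = 1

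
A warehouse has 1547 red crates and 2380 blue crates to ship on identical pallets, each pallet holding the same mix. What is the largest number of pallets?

1547 = 7 · 13 · 17
2380 = 2² · 5 · 7 · 17
Common: 7 · 17 = 119

119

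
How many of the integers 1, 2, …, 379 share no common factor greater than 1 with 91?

300

Prime factors of 91: 7, 13. Count integers ≤ 379 divisible by none of them.
By inclusion–exclusion: 379 − ⌊379/7⌋ − ⌊379/13⌋ + ⌊379/91⌋ = 300.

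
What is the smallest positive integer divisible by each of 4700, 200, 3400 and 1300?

4700 = 2² · 5² · 47; 200 = 2³ · 5²; 3400 = 2³ · 5² · 17; 1300 = 2² · 5² · 13
lcm takes max exponent of each prime: 2³ · 5² · 13 · 17 · 47 = 2077400

2077400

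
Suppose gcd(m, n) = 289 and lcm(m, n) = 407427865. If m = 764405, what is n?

154037

m·n = gcd·lcm = 289·407427865 = 117746652985, so n = 117746652985/764405 = 154037.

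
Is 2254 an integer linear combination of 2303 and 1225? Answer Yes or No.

Yes

By Bézout, 2303p + 1225q = 2254 has integer solutions iff gcd(2303, 1225) | 2254.
Euclid: 2303 = 1·1225 + 1078; 1225 = 1·1078 + 147; 1078 = 7·147 + 49; 147 = 3·49 + 0. gcd = 49; 2254 mod 49 = 0. Yes.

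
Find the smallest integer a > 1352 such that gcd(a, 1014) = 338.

1014 = 338·3. Any a with gcd(a, 1014) = 338 is a multiple of 338, say 338s, with s coprime to 3.
Need s > 1352/338, so s ≥ 5. First s ≥ 5 with gcd(s, 3) = 1 is s = 5. Thus a = 338·5 = 1690.

1690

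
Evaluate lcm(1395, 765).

23715

1395 = 3² · 5 · 31; 765 = 3² · 5 · 17
max exponents: 3² · 5 · 17 · 31 = 23715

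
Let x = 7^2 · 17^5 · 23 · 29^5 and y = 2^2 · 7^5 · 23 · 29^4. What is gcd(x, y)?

797105687

min exponent per shared prime: 7^2 · 23 · 29^4 = 797105687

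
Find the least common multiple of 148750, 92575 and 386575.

173823448750

148750 = 2 · 5⁴ · 7 · 17; 92575 = 5² · 7 · 23²; 386575 = 5² · 7 · 47²
lcm takes max exponent of each prime: 2 · 5⁴ · 7 · 17 · 23² · 47² = 173823448750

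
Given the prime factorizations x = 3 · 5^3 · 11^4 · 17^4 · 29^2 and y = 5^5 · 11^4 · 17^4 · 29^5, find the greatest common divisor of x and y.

min exponent per shared prime: 5^3 · 11^4 · 17^4 · 29^2 = 128550104775125

128550104775125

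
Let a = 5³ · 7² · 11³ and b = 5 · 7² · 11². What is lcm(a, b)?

max exponent per prime: 5³ · 7² · 11³ = 8152375

8152375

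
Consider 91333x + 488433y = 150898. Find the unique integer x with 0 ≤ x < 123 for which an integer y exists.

Reduce mod 488433: 91333x ≡ 150898 (mod 488433). With g = gcd(91333, 488433) = 3971 dividing 150898, divide through: 23x ≡ 38 (mod 123).
Since gcd(23, 123) = 1, x ≡ 38·(23)⁻¹ ≡ 7 (mod 123). Smallest non-negative: 7.

7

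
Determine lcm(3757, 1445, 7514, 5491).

713830

lcm(3757, 1445) = 3757·1445/gcd = 5428865/289 = 18785
lcm(18785, 7514) = 18785·7514/gcd = 141150490/3757 = 37570
lcm(37570, 5491) = 37570·5491/gcd = 206296870/289 = 713830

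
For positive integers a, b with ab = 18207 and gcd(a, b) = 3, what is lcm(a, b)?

gcd·lcm = product, so lcm = 18207/3 = 6069.

6069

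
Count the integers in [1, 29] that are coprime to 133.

Prime factors of 133: 7, 19. Count integers ≤ 29 divisible by none of them.
By inclusion–exclusion: 29 − ⌊29/7⌋ − ⌊29/19⌋ + ⌊29/133⌋ = 24.

24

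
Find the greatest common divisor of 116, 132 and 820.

116 = 2² · 29; 132 = 2² · 3 · 11; 820 = 2² · 5 · 41
gcd takes min exponent of each prime: 2² = 4

4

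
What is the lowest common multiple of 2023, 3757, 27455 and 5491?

2023 = 7 · 17²; 3757 = 13 · 17²; 27455 = 5 · 17² · 19; 5491 = 17² · 19
lcm takes max exponent of each prime: 5 · 7 · 13 · 17² · 19 = 2498405

2498405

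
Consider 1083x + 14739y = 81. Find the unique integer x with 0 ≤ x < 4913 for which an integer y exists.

Reduce mod 14739: 1083x ≡ 81 (mod 14739). With g = gcd(1083, 14739) = 3 dividing 81, divide through: 361x ≡ 27 (mod 4913).
Since gcd(361, 4913) = 1, x ≡ 27·(361)⁻¹ ≡ 1048 (mod 4913). Smallest non-negative: 1048.

1048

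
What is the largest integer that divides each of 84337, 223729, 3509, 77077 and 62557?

gcd(84337, 223729): 223729 = 2·84337 + 55055; 84337 = 1·55055 + 29282; 55055 = 1·29282 + 25773; 29282 = 1·25773 + 3509; 25773 = 7·3509 + 1210; 3509 = 2·1210 + 1089; 1210 = 1·1089 + 121; 1089 = 9·121 + 0 → 121
gcd(121, 3509): 3509 = 29·121 + 0 → 121
gcd(121, 77077): 77077 = 637·121 + 0 → 121
gcd(121, 62557): 62557 = 517·121 + 0 → 121

121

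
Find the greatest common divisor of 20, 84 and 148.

gcd(20, 84): 84 = 4·20 + 4; 20 = 5·4 + 0 → 4
gcd(4, 148): 148 = 37·4 + 0 → 4

4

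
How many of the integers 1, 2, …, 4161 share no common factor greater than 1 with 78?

Prime factors of 78: 2, 3, 13. Count integers ≤ 4161 divisible by none of them.
By inclusion–exclusion: 4161 − ⌊4161/2⌋ − ⌊4161/3⌋ − ⌊4161/13⌋ + ⌊4161/6⌋ + ⌊4161/26⌋ + ⌊4161/39⌋ − ⌊4161/78⌋ = 1280.

1280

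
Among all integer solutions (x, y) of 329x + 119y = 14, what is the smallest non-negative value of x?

8

Euclid: 329 = 2·119 + 91; 119 = 1·91 + 28; 91 = 3·28 + 7; 28 = 4·7 + 0 → gcd = 7; 14 = 7·2.
Back-substitution yields 329·(4) + 119·(-11) = 7, so one solution is x = 4·2 = 8, y = -11·2 = -22.
Solutions in x differ by 119/7 = 17; the one in [0, 17) is 8 mod 17 = 8.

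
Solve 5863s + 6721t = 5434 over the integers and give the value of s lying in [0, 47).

25

gcd(5863, 6721) = 143 (Euclid: 6721 = 1·5863 + 858; 5863 = 6·858 + 715; 858 = 1·715 + 143; 715 = 5·143 + 0), and 143 | 5434.
Extended Euclid: 5863·(-8) + 6721·(7) = 143. Scale by 38: s₀ = -304.
General solution s = s₀ + 47k; reducing mod 47 gives s = 25 (and t = -21).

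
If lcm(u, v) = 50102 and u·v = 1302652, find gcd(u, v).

gcd·lcm = product, so gcd = 1302652/50102 = 26.

26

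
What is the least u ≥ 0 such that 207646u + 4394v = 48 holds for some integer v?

Euclid: 207646 = 47·4394 + 1128; 4394 = 3·1128 + 1010; 1128 = 1·1010 + 118; 1010 = 8·118 + 66; 118 = 1·66 + 52; 66 = 1·52 + 14; 52 = 3·14 + 10; 14 = 1·10 + 4; 10 = 2·4 + 2; 4 = 2·2 + 0 → gcd = 2; 48 = 2·24.
Back-substitution yields 207646·(931) + 4394·(-43996) = 2, so one solution is u = 931·24 = 22344, v = -43996·24 = -1055904.
Solutions in u differ by 4394/2 = 2197; the one in [0, 2197) is 22344 mod 2197 = 374.

374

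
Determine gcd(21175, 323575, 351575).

21175 = 5² · 7 · 11²; 323575 = 5² · 7 · 43²; 351575 = 5² · 7³ · 41
gcd takes min exponent of each prime: 5² · 7 = 175

175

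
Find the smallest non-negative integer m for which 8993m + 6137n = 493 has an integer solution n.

gcd(8993, 6137) = 17 (Euclid: 8993 = 1·6137 + 2856; 6137 = 2·2856 + 425; 2856 = 6·425 + 306; 425 = 1·306 + 119; 306 = 2·119 + 68; 119 = 1·68 + 51; 68 = 1·51 + 17; 51 = 3·17 + 0), and 17 | 493.
Extended Euclid: 8993·(101) + 6137·(-148) = 17. Scale by 29: m₀ = 2929.
General solution m = m₀ + 361t; reducing mod 361 gives m = 41 (and n = -60).

41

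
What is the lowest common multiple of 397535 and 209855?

397535 = 5 · 43³; 209855 = 5 · 19 · 47²
max exponents: 5 · 19 · 43³ · 47² = 16684941485

16684941485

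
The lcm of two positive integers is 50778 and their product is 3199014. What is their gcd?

From gcd × lcm = mn: gcd = 3199014 / 50778 = 63.

63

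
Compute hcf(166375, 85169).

1

Euclid: 166375 = 1·85169 + 81206; 85169 = 1·81206 + 3963; 81206 = 20·3963 + 1946; 3963 = 2·1946 + 71; 1946 = 27·71 + 29; 71 = 2·29 + 13; 29 = 2·13 + 3; 13 = 4·3 + 1; 3 = 3·1 + 0. Last nonzero remainder: 1.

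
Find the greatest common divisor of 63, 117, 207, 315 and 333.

9

63 = 3² · 7; 117 = 3² · 13; 207 = 3² · 23; 315 = 3² · 5 · 7; 333 = 3² · 37
gcd takes min exponent of each prime: 3² = 9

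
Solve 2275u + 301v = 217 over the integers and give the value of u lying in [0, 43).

21

gcd(2275, 301) = 7 (Euclid: 2275 = 7·301 + 168; 301 = 1·168 + 133; 168 = 1·133 + 35; 133 = 3·35 + 28; 35 = 1·28 + 7; 28 = 4·7 + 0), and 7 | 217.
Extended Euclid: 2275·(9) + 301·(-68) = 7. Scale by 31: u₀ = 279.
General solution u = u₀ + 43t; reducing mod 43 gives u = 21 (and v = -158).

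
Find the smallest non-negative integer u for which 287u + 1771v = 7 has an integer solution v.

216

gcd(287, 1771) = 7 (Euclid: 1771 = 6·287 + 49; 287 = 5·49 + 42; 49 = 1·42 + 7; 42 = 6·7 + 0), and 7 | 7.
Extended Euclid: 287·(-37) + 1771·(6) = 7. Scale by 1: u₀ = -37.
General solution u = u₀ + 253t; reducing mod 253 gives u = 216 (and v = -35).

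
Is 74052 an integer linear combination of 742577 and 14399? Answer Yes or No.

Yes

By Bézout, 742577x − 14399y = 74052 has integer solutions iff gcd(742577, 14399) | 74052.
Euclid: 742577 = 51·14399 + 8228; 14399 = 1·8228 + 6171; 8228 = 1·6171 + 2057; 6171 = 3·2057 + 0. gcd = 2057; 74052 mod 2057 = 0. Yes.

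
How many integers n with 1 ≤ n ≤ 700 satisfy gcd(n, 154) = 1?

273

Prime factors of 154: 2, 7, 11. Count integers ≤ 700 divisible by none of them.
By inclusion–exclusion: 700 − ⌊700/2⌋ − ⌊700/7⌋ − ⌊700/11⌋ + ⌊700/14⌋ + ⌊700/22⌋ + ⌊700/77⌋ − ⌊700/154⌋ = 273.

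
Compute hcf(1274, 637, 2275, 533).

gcd(1274, 637): 1274 = 2·637 + 0 → 637
gcd(637, 2275): 2275 = 3·637 + 364; 637 = 1·364 + 273; 364 = 1·273 + 91; 273 = 3·91 + 0 → 91
gcd(91, 533): 533 = 5·91 + 78; 91 = 1·78 + 13; 78 = 6·13 + 0 → 13

13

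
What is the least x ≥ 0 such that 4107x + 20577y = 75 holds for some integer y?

Euclid: 20577 = 5·4107 + 42; 4107 = 97·42 + 33; 42 = 1·33 + 9; 33 = 3·9 + 6; 9 = 1·6 + 3; 6 = 2·3 + 0 → gcd = 3; 75 = 3·25.
Back-substitution yields 4107·(-2450) + 20577·(489) = 3, so one solution is x = -2450·25 = -61250, y = 489·25 = 12225.
Solutions in x differ by 20577/3 = 6859; the one in [0, 6859) is -61250 mod 6859 = 481.

481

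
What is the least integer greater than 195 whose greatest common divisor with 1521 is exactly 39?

gcd(m, 1521) = 39 forces 39 | m; write m = 39s. Then gcd(39s, 39·39) = 39·gcd(s, 39), so need gcd(s, 39) = 1.
39s > 195 gives s ≥ 6. The least s ≥ 6 coprime to 39 is 7, so m = 39·7 = 273.

273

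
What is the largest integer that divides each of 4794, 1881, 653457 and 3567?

3

4794 = 2 · 3 · 17 · 47; 1881 = 3² · 11 · 19; 653457 = 3 · 7 · 29² · 37; 3567 = 3 · 29 · 41
gcd takes min exponent of each prime: 3 = 3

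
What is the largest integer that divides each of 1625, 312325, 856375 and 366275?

1625 = 5³ · 13; 312325 = 5² · 13 · 31²; 856375 = 5³ · 13 · 17 · 31; 366275 = 5² · 7² · 13 · 23
gcd takes min exponent of each prime: 5² · 13 = 325

325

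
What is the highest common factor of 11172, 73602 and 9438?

11172 = 2² · 3 · 7² · 19; 73602 = 2 · 3³ · 29 · 47; 9438 = 2 · 3 · 11² · 13
gcd takes min exponent of each prime: 2 · 3 = 6

6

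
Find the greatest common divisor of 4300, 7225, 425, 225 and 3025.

4300 = 2² · 5² · 43; 7225 = 5² · 17²; 425 = 5² · 17; 225 = 3² · 5²; 3025 = 5² · 11²
gcd takes min exponent of each prime: 5² = 25

25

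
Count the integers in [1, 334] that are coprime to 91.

Prime factors of 91: 7, 13. Count integers ≤ 334 divisible by none of them.
By inclusion–exclusion: 334 − ⌊334/7⌋ − ⌊334/13⌋ + ⌊334/91⌋ = 265.

265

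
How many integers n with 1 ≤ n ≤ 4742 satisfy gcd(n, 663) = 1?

2747

663 = 3·13·17. Inclusion–exclusion on these primes:
4742 − ⌊4742/3⌋ − ⌊4742/13⌋ − ⌊4742/17⌋ + ⌊4742/39⌋ + ⌊4742/51⌋ + ⌊4742/221⌋ − ⌊4742/663⌋ = 2747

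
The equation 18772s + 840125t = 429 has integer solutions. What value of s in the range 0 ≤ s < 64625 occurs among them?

Euclid: 840125 = 44·18772 + 14157; 18772 = 1·14157 + 4615; 14157 = 3·4615 + 312; 4615 = 14·312 + 247; 312 = 1·247 + 65; 247 = 3·65 + 52; 65 = 1·52 + 13; 52 = 4·13 + 0 → gcd = 13; 429 = 13·33.
Back-substitution yields 18772·(-13471) + 840125·(301) = 13, so one solution is s = -13471·33 = -444543, t = 301·33 = 9933.
Solutions in s differ by 840125/13 = 64625; the one in [0, 64625) is -444543 mod 64625 = 7832.

7832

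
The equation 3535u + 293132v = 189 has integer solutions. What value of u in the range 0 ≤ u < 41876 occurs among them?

35491

gcd(3535, 293132) = 7 (Euclid: 293132 = 82·3535 + 3262; 3535 = 1·3262 + 273; 3262 = 11·273 + 259; 273 = 1·259 + 14; 259 = 18·14 + 7; 14 = 2·7 + 0), and 7 | 189.
Extended Euclid: 3535·(-20399) + 293132·(246) = 7. Scale by 27: u₀ = -550773.
General solution u = u₀ + 41876t; reducing mod 41876 gives u = 35491 (and v = -428).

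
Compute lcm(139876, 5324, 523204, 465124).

139876 = 2² · 11² · 17²; 5324 = 2² · 11³; 523204 = 2² · 11² · 23 · 47; 465124 = 2² · 11² · 31²
lcm takes max exponent of each prime: 2² · 11³ · 17² · 23 · 31² · 47 = 1598398160876

1598398160876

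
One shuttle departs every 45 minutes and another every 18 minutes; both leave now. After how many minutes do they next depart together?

90

45 = 3² · 5; 18 = 2 · 3²
max exponents: 2 · 3² · 5 = 90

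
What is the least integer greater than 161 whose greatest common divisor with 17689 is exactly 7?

gcd(k, 17689) = 7 forces 7 | k; write k = 7s. Then gcd(7s, 7·2527) = 7·gcd(s, 2527), so need gcd(s, 2527) = 1.
7s > 161 gives s ≥ 24. The least s ≥ 24 coprime to 2527 is 24, so k = 7·24 = 168.

168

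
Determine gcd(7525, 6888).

7525 = 5² · 7 · 43
6888 = 2³ · 3 · 7 · 41
Common: 7 = 7

7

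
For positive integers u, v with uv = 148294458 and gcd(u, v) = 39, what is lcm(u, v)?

gcd·lcm = product, so lcm = 148294458/39 = 3802422.

3802422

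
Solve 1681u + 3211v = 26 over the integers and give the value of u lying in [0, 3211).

Reduce mod 3211: 1681u ≡ 26 (mod 3211). With g = gcd(1681, 3211) = 1 dividing 26, divide through: 1681u ≡ 26 (mod 3211).
Since gcd(1681, 3211) = 1, u ≡ 26·(1681)⁻¹ ≡ 936 (mod 3211). Smallest non-negative: 936.

936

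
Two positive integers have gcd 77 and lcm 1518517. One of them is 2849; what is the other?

Using uv = gcd(u,v)·lcm(u,v) = 77·1518517 = 116925809, we get v = 116925809/2849 = 41041.

41041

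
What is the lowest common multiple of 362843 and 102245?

219520015

gcd first: 362843 = 3·102245 + 56108; 102245 = 1·56108 + 46137; 56108 = 1·46137 + 9971; 46137 = 4·9971 + 6253; 9971 = 1·6253 + 3718; 6253 = 1·3718 + 2535; 3718 = 1·2535 + 1183; 2535 = 2·1183 + 169; 1183 = 7·169 + 0 → gcd = 169
lcm = 362843·102245/gcd = 37098882535/169 = 219520015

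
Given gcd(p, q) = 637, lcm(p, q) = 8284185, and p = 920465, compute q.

5733

Using pq = gcd(p,q)·lcm(p,q) = 637·8284185 = 5277025845, we get q = 5277025845/920465 = 5733.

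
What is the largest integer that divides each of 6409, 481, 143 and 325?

6409 = 13 · 17 · 29; 481 = 13 · 37; 143 = 11 · 13; 325 = 5² · 13
gcd takes min exponent of each prime: 13 = 13

13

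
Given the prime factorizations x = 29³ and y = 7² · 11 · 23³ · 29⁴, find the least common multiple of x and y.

4638357992653

max exponent per prime: 7² · 11 · 23³ · 29⁴ = 4638357992653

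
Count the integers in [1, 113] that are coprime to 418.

49

Prime factors of 418: 2, 11, 19. Count integers ≤ 113 divisible by none of them.
By inclusion–exclusion: 113 − ⌊113/2⌋ − ⌊113/11⌋ − ⌊113/19⌋ + ⌊113/22⌋ + ⌊113/38⌋ + ⌊113/209⌋ − ⌊113/418⌋ = 49.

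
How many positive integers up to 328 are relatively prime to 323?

293

Prime factors of 323: 17, 19. Count integers ≤ 328 divisible by none of them.
By inclusion–exclusion: 328 − ⌊328/17⌋ − ⌊328/19⌋ + ⌊328/323⌋ = 293.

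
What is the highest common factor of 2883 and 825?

3

2883 = 3 · 31²
825 = 3 · 5² · 11
Common: 3 = 3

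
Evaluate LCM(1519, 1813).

1519 = 7² · 31; 1813 = 7² · 37
max exponents: 7² · 31 · 37 = 56203

56203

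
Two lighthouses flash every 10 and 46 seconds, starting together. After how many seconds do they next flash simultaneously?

10 = 2 · 5; 46 = 2 · 23
max exponents: 2 · 5 · 23 = 230

230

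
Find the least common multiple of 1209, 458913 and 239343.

87306821511

1209 = 3 · 13 · 31; 458913 = 3 · 7 · 13 · 41²; 239343 = 3 · 13 · 17 · 19²
lcm takes max exponent of each prime: 3 · 7 · 13 · 17 · 19² · 31 · 41² = 87306821511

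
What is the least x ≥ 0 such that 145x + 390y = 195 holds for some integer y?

39

Reduce mod 390: 145x ≡ 195 (mod 390). With g = gcd(145, 390) = 5 dividing 195, divide through: 29x ≡ 39 (mod 78).
Since gcd(29, 78) = 1, x ≡ 39·(29)⁻¹ ≡ 39 (mod 78). Smallest non-negative: 39.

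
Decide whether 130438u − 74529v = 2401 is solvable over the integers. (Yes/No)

gcd(130438, 74529): 130438 = 1·74529 + 55909; 74529 = 1·55909 + 18620; 55909 = 3·18620 + 49; 18620 = 380·49 + 0 → 49
49 divides 2401, so a solution exists.

Yes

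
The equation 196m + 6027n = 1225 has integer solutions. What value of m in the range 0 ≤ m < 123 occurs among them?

37

Euclid: 6027 = 30·196 + 147; 196 = 1·147 + 49; 147 = 3·49 + 0 → gcd = 49; 1225 = 49·25.
Back-substitution yields 196·(31) + 6027·(-1) = 49, so one solution is m = 31·25 = 775, n = -1·25 = -25.
Solutions in m differ by 6027/49 = 123; the one in [0, 123) is 775 mod 123 = 37.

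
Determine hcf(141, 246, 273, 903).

3

141 = 3 · 47; 246 = 2 · 3 · 41; 273 = 3 · 7 · 13; 903 = 3 · 7 · 43
gcd takes min exponent of each prime: 3 = 3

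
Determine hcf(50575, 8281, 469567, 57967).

50575 = 5² · 7 · 17²; 8281 = 7² · 13²; 469567 = 7³ · 37²; 57967 = 7³ · 13²
gcd takes min exponent of each prime: 7 = 7

7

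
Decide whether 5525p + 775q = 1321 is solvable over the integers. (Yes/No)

By Bézout, 5525p + 775q = 1321 has integer solutions iff gcd(5525, 775) | 1321.
Euclid: 5525 = 7·775 + 100; 775 = 7·100 + 75; 100 = 1·75 + 25; 75 = 3·25 + 0. gcd = 25; 1321 mod 25 = 21. No.

No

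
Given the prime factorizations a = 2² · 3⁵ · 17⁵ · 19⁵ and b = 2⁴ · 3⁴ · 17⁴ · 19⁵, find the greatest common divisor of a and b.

min exponent per shared prime: 2² · 3⁴ · 17⁴ · 19⁵ = 67005229723596

67005229723596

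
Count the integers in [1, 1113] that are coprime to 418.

Prime factors of 418: 2, 11, 19. Count integers ≤ 1113 divisible by none of them.
By inclusion–exclusion: 1113 − ⌊1113/2⌋ − ⌊1113/11⌋ − ⌊1113/19⌋ + ⌊1113/22⌋ + ⌊1113/38⌋ + ⌊1113/209⌋ − ⌊1113/418⌋ = 480.

480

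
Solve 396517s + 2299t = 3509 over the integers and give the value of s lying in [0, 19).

gcd(396517, 2299) = 121 (Euclid: 396517 = 172·2299 + 1089; 2299 = 2·1089 + 121; 1089 = 9·121 + 0), and 121 | 3509.
Extended Euclid: 396517·(-2) + 2299·(345) = 121. Scale by 29: s₀ = -58.
General solution s = s₀ + 19k; reducing mod 19 gives s = 18 (and t = -3103).

18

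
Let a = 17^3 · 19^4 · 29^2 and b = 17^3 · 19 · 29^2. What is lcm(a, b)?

max exponent per prime: 17^3 · 19^4 · 29^2 = 538464608393

538464608393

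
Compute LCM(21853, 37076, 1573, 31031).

lcm(21853, 37076) = 21853·37076/gcd = 810221828/13 = 62324756
lcm(62324756, 1573) = 62324756·1573/gcd = 98036841188/13 = 7541295476
lcm(7541295476, 31031) = 7541295476·31031/gcd = 234013939915756/4433 = 52789068332

52789068332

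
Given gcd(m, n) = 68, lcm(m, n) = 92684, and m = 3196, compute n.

1972

m·n = gcd·lcm = 68·92684 = 6302512, so n = 6302512/3196 = 1972.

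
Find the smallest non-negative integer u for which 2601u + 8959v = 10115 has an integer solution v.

28

Euclid: 8959 = 3·2601 + 1156; 2601 = 2·1156 + 289; 1156 = 4·289 + 0 → gcd = 289; 10115 = 289·35.
Back-substitution yields 2601·(7) + 8959·(-2) = 289, so one solution is u = 7·35 = 245, v = -2·35 = -70.
Solutions in u differ by 8959/289 = 31; the one in [0, 31) is 245 mod 31 = 28.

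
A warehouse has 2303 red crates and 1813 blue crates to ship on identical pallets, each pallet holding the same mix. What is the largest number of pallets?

2303 = 7² · 47
1813 = 7² · 37
Common: 7² = 49

49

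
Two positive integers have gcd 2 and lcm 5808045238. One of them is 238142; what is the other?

48778

Using pq = gcd(p,q)·lcm(p,q) = 2·5808045238 = 11616090476, we get q = 11616090476/238142 = 48778.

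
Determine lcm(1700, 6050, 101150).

24478300

lcm(1700, 6050) = 1700·6050/gcd = 10285000/50 = 205700
lcm(205700, 101150) = 205700·101150/gcd = 20806555000/850 = 24478300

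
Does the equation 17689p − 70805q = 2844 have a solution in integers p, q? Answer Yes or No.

gcd(17689, 70805): 70805 = 4·17689 + 49; 17689 = 361·49 + 0 → 49
49 does not divide 2844, so a solution does not exist.

No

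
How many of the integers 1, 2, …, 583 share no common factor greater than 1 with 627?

627 = 3·11·19. Inclusion–exclusion on these primes:
583 − ⌊583/3⌋ − ⌊583/11⌋ − ⌊583/19⌋ + ⌊583/33⌋ + ⌊583/57⌋ + ⌊583/209⌋ − ⌊583/627⌋ = 335

335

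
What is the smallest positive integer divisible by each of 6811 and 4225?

28776475

gcd first: 6811 = 1·4225 + 2586; 4225 = 1·2586 + 1639; 2586 = 1·1639 + 947; 1639 = 1·947 + 692; 947 = 1·692 + 255; 692 = 2·255 + 182; 255 = 1·182 + 73; 182 = 2·73 + 36; 73 = 2·36 + 1; 36 = 36·1 + 0 → gcd = 1
lcm = 6811·4225/gcd = 28776475/1 = 28776475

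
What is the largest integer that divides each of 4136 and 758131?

Euclid: 758131 = 183·4136 + 1243; 4136 = 3·1243 + 407; 1243 = 3·407 + 22; 407 = 18·22 + 11; 22 = 2·11 + 0. Last nonzero remainder: 11.

11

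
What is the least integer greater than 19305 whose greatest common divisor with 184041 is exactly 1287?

184041 = 1287·143. Any t with gcd(t, 184041) = 1287 is a multiple of 1287, say 1287s, with s coprime to 143.
Need s > 19305/1287, so s ≥ 16. First s ≥ 16 with gcd(s, 143) = 1 is s = 16. Thus t = 1287·16 = 20592.

20592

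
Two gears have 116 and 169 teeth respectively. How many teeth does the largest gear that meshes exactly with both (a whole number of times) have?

1

116 = 2² · 29
169 = 13²
Common: 1 = 1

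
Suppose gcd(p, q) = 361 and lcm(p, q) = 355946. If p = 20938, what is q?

6137

p·q = gcd·lcm = 361·355946 = 128496506, so q = 128496506/20938 = 6137.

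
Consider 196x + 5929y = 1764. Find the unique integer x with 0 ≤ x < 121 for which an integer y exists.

gcd(196, 5929) = 49 (Euclid: 5929 = 30·196 + 49; 196 = 4·49 + 0), and 49 | 1764.
Extended Euclid: 196·(-30) + 5929·(1) = 49. Scale by 36: x₀ = -1080.
General solution x = x₀ + 121t; reducing mod 121 gives x = 9 (and y = 0).

9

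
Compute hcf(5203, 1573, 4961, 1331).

121

gcd(5203, 1573): 5203 = 3·1573 + 484; 1573 = 3·484 + 121; 484 = 4·121 + 0 → 121
gcd(121, 4961): 4961 = 41·121 + 0 → 121
gcd(121, 1331): 1331 = 11·121 + 0 → 121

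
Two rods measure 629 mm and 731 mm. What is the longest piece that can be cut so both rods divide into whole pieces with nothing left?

17

Euclid: 731 = 1·629 + 102; 629 = 6·102 + 17; 102 = 6·17 + 0. Last nonzero remainder: 17.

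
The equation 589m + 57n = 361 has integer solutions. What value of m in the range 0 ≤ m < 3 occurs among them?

Reduce mod 57: 589m ≡ 361 (mod 57). With g = gcd(589, 57) = 19 dividing 361, divide through: 31m ≡ 19 (mod 3).
Since gcd(31, 3) = 1, m ≡ 19·(31)⁻¹ ≡ 1 (mod 3). Smallest non-negative: 1.

1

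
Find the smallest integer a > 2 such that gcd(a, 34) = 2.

4

Multiples of 2 above 2: 2·2, 2·3, … . Need the cofactor coprime to 34/2 = 17.
Checking s = 2, 3, … the first with gcd(s, 17) = 1 is s = 2, giving 4.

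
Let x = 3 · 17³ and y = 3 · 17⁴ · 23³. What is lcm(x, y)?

3048600021

max exponent per prime: 3 · 17⁴ · 23³ = 3048600021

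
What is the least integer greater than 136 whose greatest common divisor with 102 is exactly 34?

170

Multiples of 34 above 136: 34·5, 34·6, … . Need the cofactor coprime to 102/34 = 3.
Checking s = 5, 6, … the first with gcd(s, 3) = 1 is s = 5, giving 170.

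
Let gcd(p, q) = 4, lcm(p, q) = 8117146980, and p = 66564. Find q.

p·q = gcd·lcm = 4·8117146980 = 32468587920, so q = 32468587920/66564 = 487780.

487780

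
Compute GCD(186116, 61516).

28

Euclid: 186116 = 3·61516 + 1568; 61516 = 39·1568 + 364; 1568 = 4·364 + 112; 364 = 3·112 + 28; 112 = 4·28 + 0. Last nonzero remainder: 28.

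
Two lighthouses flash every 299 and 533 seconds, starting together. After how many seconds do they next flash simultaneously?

gcd first: 533 = 1·299 + 234; 299 = 1·234 + 65; 234 = 3·65 + 39; 65 = 1·39 + 26; 39 = 1·26 + 13; 26 = 2·13 + 0 → gcd = 13
lcm = 299·533/gcd = 159367/13 = 12259

12259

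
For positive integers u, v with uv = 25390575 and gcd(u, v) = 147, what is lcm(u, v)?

gcd·lcm = product, so lcm = 25390575/147 = 172725.

172725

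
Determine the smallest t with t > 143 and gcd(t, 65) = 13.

Multiples of 13 above 143: 13·12, 13·13, … . Need the cofactor coprime to 65/13 = 5.
Checking s = 12, 13, … the first with gcd(s, 5) = 1 is s = 12, giving 156.

156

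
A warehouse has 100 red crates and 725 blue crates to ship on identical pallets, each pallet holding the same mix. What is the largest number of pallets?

Euclid: 725 = 7·100 + 25; 100 = 4·25 + 0. Last nonzero remainder: 25.

25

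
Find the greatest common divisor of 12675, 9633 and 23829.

507

gcd(12675, 9633): 12675 = 1·9633 + 3042; 9633 = 3·3042 + 507; 3042 = 6·507 + 0 → 507
gcd(507, 23829): 23829 = 47·507 + 0 → 507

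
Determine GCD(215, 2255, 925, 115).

5

215 = 5 · 43; 2255 = 5 · 11 · 41; 925 = 5² · 37; 115 = 5 · 23
gcd takes min exponent of each prime: 5 = 5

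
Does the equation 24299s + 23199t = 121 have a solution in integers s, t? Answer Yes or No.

By Bézout, 24299s + 23199t = 121 has integer solutions iff gcd(24299, 23199) | 121.
Euclid: 24299 = 1·23199 + 1100; 23199 = 21·1100 + 99; 1100 = 11·99 + 11; 99 = 9·11 + 0. gcd = 11; 121 mod 11 = 0. Yes.

Yes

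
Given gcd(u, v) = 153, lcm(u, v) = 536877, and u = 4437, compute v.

18513

u·v = gcd·lcm = 153·536877 = 82142181, so v = 82142181/4437 = 18513.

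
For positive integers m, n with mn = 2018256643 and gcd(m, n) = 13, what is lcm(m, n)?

For any two positive integers, gcd × lcm equals their product. Hence lcm = 2018256643 / 13 = 155250511.

155250511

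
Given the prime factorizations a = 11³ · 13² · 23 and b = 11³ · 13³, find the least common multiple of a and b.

67256761

max exponent per prime: 11³ · 13³ · 23 = 67256761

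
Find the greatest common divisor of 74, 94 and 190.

gcd(74, 94): 94 = 1·74 + 20; 74 = 3·20 + 14; 20 = 1·14 + 6; 14 = 2·6 + 2; 6 = 3·2 + 0 → 2
gcd(2, 190): 190 = 95·2 + 0 → 2

2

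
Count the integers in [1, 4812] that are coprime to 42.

42 = 2·3·7. Inclusion–exclusion on these primes:
4812 − ⌊4812/2⌋ − ⌊4812/3⌋ − ⌊4812/7⌋ + ⌊4812/6⌋ + ⌊4812/14⌋ + ⌊4812/21⌋ − ⌊4812/42⌋ = 1375

1375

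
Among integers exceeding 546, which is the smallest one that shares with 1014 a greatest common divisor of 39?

Multiples of 39 above 546: 39·15, 39·16, … . Need the cofactor coprime to 1014/39 = 26.
Checking s = 15, 16, … the first with gcd(s, 26) = 1 is s = 15, giving 585.

585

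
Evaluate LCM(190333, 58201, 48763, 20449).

2838055363

190333 = 11⁴ · 13; 58201 = 11² · 13 · 37; 48763 = 11² · 13 · 31; 20449 = 11² · 13²
lcm takes max exponent of each prime: 11⁴ · 13² · 31 · 37 = 2838055363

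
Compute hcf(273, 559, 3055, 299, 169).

13

273 = 3 · 7 · 13; 559 = 13 · 43; 3055 = 5 · 13 · 47; 299 = 13 · 23; 169 = 13²
gcd takes min exponent of each prime: 13 = 13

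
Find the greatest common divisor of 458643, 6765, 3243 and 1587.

gcd(458643, 6765): 458643 = 67·6765 + 5388; 6765 = 1·5388 + 1377; 5388 = 3·1377 + 1257; 1377 = 1·1257 + 120; 1257 = 10·120 + 57; 120 = 2·57 + 6; 57 = 9·6 + 3; 6 = 2·3 + 0 → 3
gcd(3, 3243): 3243 = 1081·3 + 0 → 3
gcd(3, 1587): 1587 = 529·3 + 0 → 3

3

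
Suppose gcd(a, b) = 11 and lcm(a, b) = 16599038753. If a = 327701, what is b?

Using ab = gcd(a,b)·lcm(a,b) = 11·16599038753 = 182589426283, we get b = 182589426283/327701 = 557183.

557183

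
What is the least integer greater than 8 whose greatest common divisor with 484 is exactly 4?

12

Multiples of 4 above 8: 4·3, 4·4, … . Need the cofactor coprime to 484/4 = 121.
Checking s = 3, 4, … the first with gcd(s, 121) = 1 is s = 3, giving 12.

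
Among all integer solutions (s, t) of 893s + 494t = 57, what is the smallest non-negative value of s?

15

Euclid: 893 = 1·494 + 399; 494 = 1·399 + 95; 399 = 4·95 + 19; 95 = 5·19 + 0 → gcd = 19; 57 = 19·3.
Back-substitution yields 893·(5) + 494·(-9) = 19, so one solution is s = 5·3 = 15, t = -9·3 = -27.
Solutions in s differ by 494/19 = 26; the one in [0, 26) is 15 mod 26 = 15.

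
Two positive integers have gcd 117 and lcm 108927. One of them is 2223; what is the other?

5733

Using uv = gcd(u,v)·lcm(u,v) = 117·108927 = 12744459, we get v = 12744459/2223 = 5733.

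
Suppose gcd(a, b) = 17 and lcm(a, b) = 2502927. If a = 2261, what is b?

Using ab = gcd(a,b)·lcm(a,b) = 17·2502927 = 42549759, we get b = 42549759/2261 = 18819.

18819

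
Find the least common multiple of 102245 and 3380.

gcd first: 102245 = 30·3380 + 845; 3380 = 4·845 + 0 → gcd = 845
lcm = 102245·3380/gcd = 345588100/845 = 408980

408980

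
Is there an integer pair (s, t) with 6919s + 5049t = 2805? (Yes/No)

By Bézout, 6919s + 5049t = 2805 has integer solutions iff gcd(6919, 5049) | 2805.
Euclid: 6919 = 1·5049 + 1870; 5049 = 2·1870 + 1309; 1870 = 1·1309 + 561; 1309 = 2·561 + 187; 561 = 3·187 + 0. gcd = 187; 2805 mod 187 = 0. Yes.

Yes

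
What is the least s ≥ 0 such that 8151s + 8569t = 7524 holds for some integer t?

23

Euclid: 8569 = 1·8151 + 418; 8151 = 19·418 + 209; 418 = 2·209 + 0 → gcd = 209; 7524 = 209·36.
Back-substitution yields 8151·(20) + 8569·(-19) = 209, so one solution is s = 20·36 = 720, t = -19·36 = -684.
Solutions in s differ by 8569/209 = 41; the one in [0, 41) is 720 mod 41 = 23.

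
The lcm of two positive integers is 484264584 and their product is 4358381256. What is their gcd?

gcd·lcm = product, so gcd = 4358381256/484264584 = 9.

9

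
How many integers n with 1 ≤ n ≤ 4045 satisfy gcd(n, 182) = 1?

Prime factors of 182: 2, 7, 13. Count integers ≤ 4045 divisible by none of them.
By inclusion–exclusion: 4045 − ⌊4045/2⌋ − ⌊4045/7⌋ − ⌊4045/13⌋ + ⌊4045/14⌋ + ⌊4045/26⌋ + ⌊4045/91⌋ − ⌊4045/182⌋ = 1600.

1600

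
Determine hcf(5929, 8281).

5929 = 7² · 11²
8281 = 7² · 13²
Common: 7² = 49

49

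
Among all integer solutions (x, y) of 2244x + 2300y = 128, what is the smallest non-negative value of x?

gcd(2244, 2300) = 4 (Euclid: 2300 = 1·2244 + 56; 2244 = 40·56 + 4; 56 = 14·4 + 0), and 4 | 128.
Extended Euclid: 2244·(41) + 2300·(-40) = 4. Scale by 32: x₀ = 1312.
General solution x = x₀ + 575t; reducing mod 575 gives x = 162 (and y = -158).

162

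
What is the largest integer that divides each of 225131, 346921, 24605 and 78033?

225131 = 17² · 19 · 41; 346921 = 19² · 31²; 24605 = 5 · 7 · 19 · 37; 78033 = 3 · 19 · 37²
gcd takes min exponent of each prime: 19 = 19

19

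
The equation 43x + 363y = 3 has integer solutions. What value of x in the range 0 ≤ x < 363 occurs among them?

228

Euclid: 363 = 8·43 + 19; 43 = 2·19 + 5; 19 = 3·5 + 4; 5 = 1·4 + 1; 4 = 4·1 + 0 → gcd = 1; 3 = 1·3.
Back-substitution yields 43·(76) + 363·(-9) = 1, so one solution is x = 76·3 = 228, y = -9·3 = -27.
Solutions in x differ by 363/1 = 363; the one in [0, 363) is 228 mod 363 = 228.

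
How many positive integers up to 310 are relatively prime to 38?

38 = 2·19. Inclusion–exclusion on these primes:
310 − ⌊310/2⌋ − ⌊310/19⌋ + ⌊310/38⌋ = 147

147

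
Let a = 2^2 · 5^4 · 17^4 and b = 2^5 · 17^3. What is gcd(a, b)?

19652

min exponent per shared prime: 2^2 · 17^3 = 19652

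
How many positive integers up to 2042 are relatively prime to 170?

769

170 = 2·5·17. Inclusion–exclusion on these primes:
2042 − ⌊2042/2⌋ − ⌊2042/5⌋ − ⌊2042/17⌋ + ⌊2042/10⌋ + ⌊2042/34⌋ + ⌊2042/85⌋ − ⌊2042/170⌋ = 769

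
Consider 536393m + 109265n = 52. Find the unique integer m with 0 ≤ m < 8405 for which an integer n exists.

Euclid: 536393 = 4·109265 + 99333; 109265 = 1·99333 + 9932; 99333 = 10·9932 + 13; 9932 = 764·13 + 0 → gcd = 13; 52 = 13·4.
Back-substitution yields 536393·(11) + 109265·(-54) = 13, so one solution is m = 11·4 = 44, n = -54·4 = -216.
Solutions in m differ by 109265/13 = 8405; the one in [0, 8405) is 44 mod 8405 = 44.

44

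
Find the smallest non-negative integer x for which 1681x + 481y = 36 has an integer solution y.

Euclid: 1681 = 3·481 + 238; 481 = 2·238 + 5; 238 = 47·5 + 3; 5 = 1·3 + 2; 3 = 1·2 + 1; 2 = 2·1 + 0 → gcd = 1; 36 = 1·36.
Back-substitution yields 1681·(192) + 481·(-671) = 1, so one solution is x = 192·36 = 6912, y = -671·36 = -24156.
Solutions in x differ by 481/1 = 481; the one in [0, 481) is 6912 mod 481 = 178.

178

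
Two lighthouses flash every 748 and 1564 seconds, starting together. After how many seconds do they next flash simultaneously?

17204

gcd first: 1564 = 2·748 + 68; 748 = 11·68 + 0 → gcd = 68
lcm = 748·1564/gcd = 1169872/68 = 17204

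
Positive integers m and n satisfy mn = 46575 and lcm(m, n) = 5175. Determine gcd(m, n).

gcd·lcm = product, so gcd = 46575/5175 = 9.

9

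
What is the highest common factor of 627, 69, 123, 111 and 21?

3

627 = 3 · 11 · 19; 69 = 3 · 23; 123 = 3 · 41; 111 = 3 · 37; 21 = 3 · 7
gcd takes min exponent of each prime: 3 = 3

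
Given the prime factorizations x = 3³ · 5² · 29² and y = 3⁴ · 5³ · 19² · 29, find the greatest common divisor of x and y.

19575

min exponent per shared prime: 3³ · 5² · 29 = 19575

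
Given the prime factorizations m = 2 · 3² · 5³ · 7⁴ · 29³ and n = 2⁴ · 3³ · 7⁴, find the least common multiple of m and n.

max exponent per prime: 2⁴ · 3³ · 5³ · 7⁴ · 29³ = 3162131406000

3162131406000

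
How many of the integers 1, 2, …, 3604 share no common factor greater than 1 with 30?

961

Prime factors of 30: 2, 3, 5. Count integers ≤ 3604 divisible by none of them.
By inclusion–exclusion: 3604 − ⌊3604/2⌋ − ⌊3604/3⌋ − ⌊3604/5⌋ + ⌊3604/6⌋ + ⌊3604/10⌋ + ⌊3604/15⌋ − ⌊3604/30⌋ = 961.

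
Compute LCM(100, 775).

100 = 2² · 5²; 775 = 5² · 31
max exponents: 2² · 5² · 31 = 3100

3100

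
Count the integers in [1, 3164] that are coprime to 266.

1285

Prime factors of 266: 2, 7, 19. Count integers ≤ 3164 divisible by none of them.
By inclusion–exclusion: 3164 − ⌊3164/2⌋ − ⌊3164/7⌋ − ⌊3164/19⌋ + ⌊3164/14⌋ + ⌊3164/38⌋ + ⌊3164/133⌋ − ⌊3164/266⌋ = 1285.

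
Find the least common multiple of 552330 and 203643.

552330 = 2 · 3² · 5 · 17 · 19²; 203643 = 3² · 11³ · 17
max exponents: 2 · 3² · 5 · 11³ · 17 · 19² = 735151230

735151230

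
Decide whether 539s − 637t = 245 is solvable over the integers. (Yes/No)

Yes

gcd(539, 637): 637 = 1·539 + 98; 539 = 5·98 + 49; 98 = 2·49 + 0 → 49
49 divides 245, so a solution exists.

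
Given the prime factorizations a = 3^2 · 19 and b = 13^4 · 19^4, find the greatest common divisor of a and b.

19

min exponent per shared prime: 19 = 19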